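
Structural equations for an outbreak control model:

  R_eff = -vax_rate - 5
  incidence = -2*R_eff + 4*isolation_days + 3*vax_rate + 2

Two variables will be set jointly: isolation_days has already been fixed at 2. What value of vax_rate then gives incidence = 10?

vax_rate = -2

With isolation_days held at 2:
Substituting into the incidence equation gives incidence = 5*vax_rate + 20.
Solve 5*vax_rate + 20 = 10: vax_rate = (10 - 20) / 5 = -2.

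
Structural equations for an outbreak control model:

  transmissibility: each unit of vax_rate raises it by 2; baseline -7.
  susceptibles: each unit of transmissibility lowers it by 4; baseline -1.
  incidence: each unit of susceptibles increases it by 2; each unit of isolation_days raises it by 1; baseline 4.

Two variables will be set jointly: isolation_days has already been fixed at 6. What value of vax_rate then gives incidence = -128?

vax_rate = 12

With isolation_days held at 6:
Substituting into the susceptibles equation gives susceptibles = -8*vax_rate + 27.
So incidence = -16*vax_rate + 64.
Solve -16*vax_rate + 64 = -128: vax_rate = (-128 - 64) / -16 = 12.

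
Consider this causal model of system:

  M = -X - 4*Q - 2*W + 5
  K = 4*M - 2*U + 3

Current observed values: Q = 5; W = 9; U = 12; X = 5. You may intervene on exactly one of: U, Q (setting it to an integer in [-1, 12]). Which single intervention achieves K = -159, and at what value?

Intervening on U: with other inputs at their observed values, K = -2*U - 149. Solving for -159 gives U = 5, within [-1, 12].
Intervening on Q: K = -16*Q - 93. Reaching -159 requires Q = 33/8, not an integer.

set U = 5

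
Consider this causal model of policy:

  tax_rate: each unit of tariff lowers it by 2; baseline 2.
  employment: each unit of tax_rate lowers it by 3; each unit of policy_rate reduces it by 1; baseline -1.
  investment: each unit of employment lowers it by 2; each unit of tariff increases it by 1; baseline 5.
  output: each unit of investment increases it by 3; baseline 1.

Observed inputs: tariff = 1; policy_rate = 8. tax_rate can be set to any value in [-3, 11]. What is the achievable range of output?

Intervening on tax_rate fixes its value directly, overriding its dependence on tariff.
Substituting into the employment equation gives employment = -3*tax_rate - 9.
Substituting into the investment equation gives investment = 6*tax_rate + 24.
output becomes 18*tax_rate + 73.
Linear in tax_rate, so extremes are at the endpoints: tax_rate = -3 gives output = 19; tax_rate = 11 gives output = 271.

19 to 271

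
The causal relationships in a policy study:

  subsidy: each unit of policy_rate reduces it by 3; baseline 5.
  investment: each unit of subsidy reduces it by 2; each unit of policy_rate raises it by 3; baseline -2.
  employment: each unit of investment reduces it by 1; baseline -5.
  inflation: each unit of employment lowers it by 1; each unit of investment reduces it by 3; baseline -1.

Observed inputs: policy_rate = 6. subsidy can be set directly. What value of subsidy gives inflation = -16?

Intervening on subsidy fixes its value directly, overriding its dependence on policy_rate.
Substituting into the investment equation gives investment = -2*subsidy + 16.
So employment = 2*subsidy - 21.
So inflation = 4*subsidy - 28.
Solve 4*subsidy - 28 = -16: subsidy = (-16 + 28) / 4 = 3.

subsidy = 3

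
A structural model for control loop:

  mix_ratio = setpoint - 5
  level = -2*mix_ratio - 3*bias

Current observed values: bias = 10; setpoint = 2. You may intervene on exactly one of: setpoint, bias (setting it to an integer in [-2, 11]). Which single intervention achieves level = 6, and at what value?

set bias = 0

Intervening on setpoint: level = -2*setpoint - 20. Reaching 6 requires setpoint = -13, outside [-2, 11].
Intervening on bias: with other inputs at their observed values, level = -3*bias + 6. Solving for 6 gives bias = 0, within [-2, 11].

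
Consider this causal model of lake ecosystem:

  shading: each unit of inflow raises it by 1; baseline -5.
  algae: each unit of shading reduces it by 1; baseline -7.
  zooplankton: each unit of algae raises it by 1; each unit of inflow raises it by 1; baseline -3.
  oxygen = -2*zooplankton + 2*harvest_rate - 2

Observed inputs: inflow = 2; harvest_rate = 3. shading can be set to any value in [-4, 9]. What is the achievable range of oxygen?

12 to 38

Intervening on shading fixes its value directly, overriding its dependence on inflow.
Substituting into the zooplankton equation gives zooplankton = -shading - 8.
oxygen becomes 2*shading + 20.
Linear in shading, so extremes are at the endpoints: shading = -4 gives oxygen = 12; shading = 9 gives oxygen = 38.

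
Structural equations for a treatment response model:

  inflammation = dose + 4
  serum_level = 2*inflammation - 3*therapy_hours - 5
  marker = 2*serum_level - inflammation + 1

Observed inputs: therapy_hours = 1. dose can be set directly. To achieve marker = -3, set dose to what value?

Substituting into the serum_level equation gives serum_level = 2*dose.
marker becomes 3*dose - 3.
Solve 3*dose - 3 = -3: dose = (-3 + 3) / 3 = 0.

dose = 0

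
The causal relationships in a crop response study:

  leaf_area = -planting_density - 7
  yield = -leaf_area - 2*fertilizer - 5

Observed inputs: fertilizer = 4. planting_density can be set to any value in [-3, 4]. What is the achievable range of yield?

-9 to -2

Substituting into the yield equation gives yield = planting_density - 6.
Linear in planting_density, so extremes are at the endpoints: planting_density = -3 gives yield = -9; planting_density = 4 gives yield = -2.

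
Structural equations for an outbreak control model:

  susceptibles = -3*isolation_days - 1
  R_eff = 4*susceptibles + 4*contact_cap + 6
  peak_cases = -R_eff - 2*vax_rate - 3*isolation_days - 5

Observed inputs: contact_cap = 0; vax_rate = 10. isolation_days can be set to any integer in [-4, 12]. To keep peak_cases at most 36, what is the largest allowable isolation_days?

isolation_days = 7

Substituting into the R_eff equation gives R_eff = -12*isolation_days + 2.
This gives peak_cases = 9*isolation_days - 27.
Require 9*isolation_days - 27 ≤ 36, so isolation_days ≤ 7.
The largest integer in [-4, 12] satisfying this is 7.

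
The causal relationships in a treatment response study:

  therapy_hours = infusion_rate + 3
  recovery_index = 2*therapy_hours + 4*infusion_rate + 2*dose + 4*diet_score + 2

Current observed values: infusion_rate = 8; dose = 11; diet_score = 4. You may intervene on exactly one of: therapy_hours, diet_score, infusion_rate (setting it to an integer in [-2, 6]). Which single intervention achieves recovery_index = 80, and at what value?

Intervening on therapy_hours: with other inputs at their observed values, recovery_index = 2*therapy_hours + 72. Solving for 80 gives therapy_hours = 4, within [-2, 6].
Intervening on diet_score: recovery_index = 4*diet_score + 78. Reaching 80 requires diet_score = 1/2, not an integer.
Intervening on infusion_rate: recovery_index = 6*infusion_rate + 46. Reaching 80 requires infusion_rate = 17/3, not an integer.

set therapy_hours = 4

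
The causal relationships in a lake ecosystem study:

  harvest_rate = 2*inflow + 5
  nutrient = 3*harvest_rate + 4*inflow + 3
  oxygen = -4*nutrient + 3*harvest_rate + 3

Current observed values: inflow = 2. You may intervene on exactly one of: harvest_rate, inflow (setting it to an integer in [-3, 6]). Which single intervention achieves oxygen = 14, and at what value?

Intervening on harvest_rate: oxygen = -9*harvest_rate - 41. Reaching 14 requires harvest_rate = -55/9, not an integer.
Intervening on inflow: with other inputs at their observed values, oxygen = -34*inflow - 54. Solving for 14 gives inflow = -2, within [-3, 6].

set inflow = -2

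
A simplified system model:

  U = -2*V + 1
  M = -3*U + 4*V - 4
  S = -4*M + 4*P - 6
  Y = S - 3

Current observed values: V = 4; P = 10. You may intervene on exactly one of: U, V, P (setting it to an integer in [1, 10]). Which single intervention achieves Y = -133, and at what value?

set P = 2

Intervening on U: Y = 12*U - 17. Reaching -133 requires U = -29/3, not an integer.
Intervening on V: Y = -40*V + 59. Reaching -133 requires V = 24/5, not an integer.
Intervening on P: with other inputs at their observed values, Y = 4*P - 141. Solving for -133 gives P = 2, within [1, 10].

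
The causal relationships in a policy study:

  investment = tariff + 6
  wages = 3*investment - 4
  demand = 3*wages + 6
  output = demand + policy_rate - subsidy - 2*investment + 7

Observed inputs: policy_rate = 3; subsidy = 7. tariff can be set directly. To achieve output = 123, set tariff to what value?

tariff = 12

Substituting into the wages equation gives wages = 3*tariff + 14.
This gives demand = 9*tariff + 48.
So output = 7*tariff + 39.
Solve 7*tariff + 39 = 123: tariff = (123 - 39) / 7 = 12.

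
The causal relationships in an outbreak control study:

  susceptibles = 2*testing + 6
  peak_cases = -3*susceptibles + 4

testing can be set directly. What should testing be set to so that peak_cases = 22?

Substituting into the peak_cases equation gives peak_cases = -6*testing - 14.
Solve -6*testing - 14 = 22: testing = (22 + 14) / -6 = -6.

testing = -6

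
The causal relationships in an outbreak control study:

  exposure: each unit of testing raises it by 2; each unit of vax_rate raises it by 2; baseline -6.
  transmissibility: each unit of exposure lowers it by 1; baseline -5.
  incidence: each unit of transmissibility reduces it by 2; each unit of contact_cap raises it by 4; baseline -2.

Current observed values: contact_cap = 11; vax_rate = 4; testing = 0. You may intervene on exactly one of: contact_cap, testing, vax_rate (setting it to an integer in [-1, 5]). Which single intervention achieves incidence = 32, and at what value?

Intervening on contact_cap: with other inputs at their observed values, incidence = 4*contact_cap + 12. Solving for 32 gives contact_cap = 5, within [-1, 5].
Intervening on testing: incidence = 4*testing + 56. Reaching 32 requires testing = -6, outside [-1, 5].
Intervening on vax_rate: incidence = 4*vax_rate + 40. Reaching 32 requires vax_rate = -2, outside [-1, 5].

set contact_cap = 5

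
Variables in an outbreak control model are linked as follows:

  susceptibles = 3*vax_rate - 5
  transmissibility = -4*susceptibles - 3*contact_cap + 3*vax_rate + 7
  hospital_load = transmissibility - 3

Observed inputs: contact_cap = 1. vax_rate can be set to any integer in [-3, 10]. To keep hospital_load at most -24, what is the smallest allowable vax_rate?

Substituting into the transmissibility equation gives transmissibility = -9*vax_rate + 24.
Substituting into the hospital_load equation gives hospital_load = -9*vax_rate + 21.
Require -9*vax_rate + 21 ≤ -24, so vax_rate ≥ 5.
The smallest integer in [-3, 10] satisfying this is 5.

vax_rate = 5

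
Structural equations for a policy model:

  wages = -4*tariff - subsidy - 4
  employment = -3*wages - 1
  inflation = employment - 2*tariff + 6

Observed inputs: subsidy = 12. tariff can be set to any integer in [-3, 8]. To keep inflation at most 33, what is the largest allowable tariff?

tariff = -2

Substituting into the wages equation gives wages = -4*tariff - 16.
employment becomes 12*tariff + 47.
Substituting into the inflation equation gives inflation = 10*tariff + 53.
Require 10*tariff + 53 ≤ 33, so tariff ≤ -2.
The largest integer in [-3, 8] satisfying this is -2.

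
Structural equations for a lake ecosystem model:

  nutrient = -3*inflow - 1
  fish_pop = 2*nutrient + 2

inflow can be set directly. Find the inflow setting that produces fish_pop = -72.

inflow = 12

Substituting into the fish_pop equation gives fish_pop = -6*inflow.
Solve -6*inflow = -72: inflow = -72 / -6 = 12.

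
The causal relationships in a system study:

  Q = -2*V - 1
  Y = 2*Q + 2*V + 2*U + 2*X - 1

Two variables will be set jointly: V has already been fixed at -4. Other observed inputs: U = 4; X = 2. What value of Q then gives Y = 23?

With V held at -4:
Intervening on Q fixes its value directly, overriding its dependence on V.
Substituting into the Y equation gives Y = 2*Q + 3.
Solve 2*Q + 3 = 23: Q = (23 - 3) / 2 = 10.

Q = 10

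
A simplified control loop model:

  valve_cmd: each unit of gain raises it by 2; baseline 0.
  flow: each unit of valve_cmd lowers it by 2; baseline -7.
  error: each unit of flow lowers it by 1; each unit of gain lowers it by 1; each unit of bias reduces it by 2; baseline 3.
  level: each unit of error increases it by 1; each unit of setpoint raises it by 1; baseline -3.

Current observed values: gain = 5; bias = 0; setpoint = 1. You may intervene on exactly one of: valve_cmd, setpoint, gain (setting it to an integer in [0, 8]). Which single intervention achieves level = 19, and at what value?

Intervening on valve_cmd: with other inputs at their observed values, level = 2*valve_cmd + 3. Solving for 19 gives valve_cmd = 8, within [0, 8].
Intervening on setpoint: level = setpoint + 22. Reaching 19 requires setpoint = -3, outside [0, 8].
Intervening on gain: level = 3*gain + 8. Reaching 19 requires gain = 11/3, not an integer.

set valve_cmd = 8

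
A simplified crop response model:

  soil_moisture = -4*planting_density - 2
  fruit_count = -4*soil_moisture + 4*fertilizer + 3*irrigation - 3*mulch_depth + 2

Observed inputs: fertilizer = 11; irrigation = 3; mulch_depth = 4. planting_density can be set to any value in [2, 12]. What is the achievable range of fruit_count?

Substituting into the fruit_count equation gives fruit_count = 16*planting_density + 51.
Linear in planting_density, so extremes are at the endpoints: planting_density = 2 gives fruit_count = 83; planting_density = 12 gives fruit_count = 243.

83 to 243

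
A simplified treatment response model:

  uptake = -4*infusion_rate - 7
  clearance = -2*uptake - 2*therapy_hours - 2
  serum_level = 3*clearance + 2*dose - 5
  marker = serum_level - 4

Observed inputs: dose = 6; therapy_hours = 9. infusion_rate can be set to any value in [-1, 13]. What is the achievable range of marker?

-39 to 297

Substituting into the clearance equation gives clearance = 8*infusion_rate - 6.
This gives serum_level = 24*infusion_rate - 11.
So marker = 24*infusion_rate - 15.
Linear in infusion_rate, so extremes are at the endpoints: infusion_rate = -1 gives marker = -39; infusion_rate = 13 gives marker = 297.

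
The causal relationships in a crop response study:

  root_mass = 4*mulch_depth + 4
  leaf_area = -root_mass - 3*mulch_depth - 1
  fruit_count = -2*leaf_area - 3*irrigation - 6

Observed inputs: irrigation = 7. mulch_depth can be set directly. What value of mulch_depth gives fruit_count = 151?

mulch_depth = 12

Substituting into the leaf_area equation gives leaf_area = -7*mulch_depth - 5.
fruit_count becomes 14*mulch_depth - 17.
Solve 14*mulch_depth - 17 = 151: mulch_depth = (151 + 17) / 14 = 12.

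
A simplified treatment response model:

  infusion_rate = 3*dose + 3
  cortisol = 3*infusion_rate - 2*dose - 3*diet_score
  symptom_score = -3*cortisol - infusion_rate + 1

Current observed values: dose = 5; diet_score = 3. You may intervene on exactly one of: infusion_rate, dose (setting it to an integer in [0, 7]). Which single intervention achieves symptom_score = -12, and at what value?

set infusion_rate = 7

Intervening on infusion_rate: with other inputs at their observed values, symptom_score = -10*infusion_rate + 58. Solving for -12 gives infusion_rate = 7, within [0, 7].
Intervening on dose: symptom_score = -24*dose - 2. Reaching -12 requires dose = 5/12, not an integer.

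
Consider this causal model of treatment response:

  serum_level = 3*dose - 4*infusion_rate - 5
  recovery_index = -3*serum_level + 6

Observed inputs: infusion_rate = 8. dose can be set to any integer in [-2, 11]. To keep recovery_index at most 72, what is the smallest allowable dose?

dose = 5

Substituting into the serum_level equation gives serum_level = 3*dose - 37.
This gives recovery_index = -9*dose + 117.
Require -9*dose + 117 ≤ 72, so dose ≥ 5.
The smallest integer in [-2, 11] satisfying this is 5.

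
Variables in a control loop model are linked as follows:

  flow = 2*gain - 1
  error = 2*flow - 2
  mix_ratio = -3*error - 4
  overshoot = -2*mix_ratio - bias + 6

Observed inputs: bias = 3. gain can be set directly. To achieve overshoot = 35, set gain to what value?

gain = 2

Substituting into the error equation gives error = 4*gain - 4.
Substituting into the mix_ratio equation gives mix_ratio = -12*gain + 8.
Substituting into the overshoot equation gives overshoot = 24*gain - 13.
Solve 24*gain - 13 = 35: gain = (35 + 13) / 24 = 2.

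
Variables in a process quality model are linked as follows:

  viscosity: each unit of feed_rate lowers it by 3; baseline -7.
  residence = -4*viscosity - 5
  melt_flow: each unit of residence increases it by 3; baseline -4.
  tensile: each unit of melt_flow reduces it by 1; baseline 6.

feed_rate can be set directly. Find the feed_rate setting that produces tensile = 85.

feed_rate = -4

Substituting into the residence equation gives residence = 12*feed_rate + 23.
Substituting into the melt_flow equation gives melt_flow = 36*feed_rate + 65.
Substituting into the tensile equation gives tensile = -36*feed_rate - 59.
Solve -36*feed_rate - 59 = 85: feed_rate = (85 + 59) / -36 = -4.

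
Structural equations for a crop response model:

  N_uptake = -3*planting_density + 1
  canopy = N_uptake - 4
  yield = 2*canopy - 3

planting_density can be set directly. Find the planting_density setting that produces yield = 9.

Substituting into the canopy equation gives canopy = -3*planting_density - 3.
Substituting into the yield equation gives yield = -6*planting_density - 9.
Solve -6*planting_density - 9 = 9: planting_density = (9 + 9) / -6 = -3.

planting_density = -3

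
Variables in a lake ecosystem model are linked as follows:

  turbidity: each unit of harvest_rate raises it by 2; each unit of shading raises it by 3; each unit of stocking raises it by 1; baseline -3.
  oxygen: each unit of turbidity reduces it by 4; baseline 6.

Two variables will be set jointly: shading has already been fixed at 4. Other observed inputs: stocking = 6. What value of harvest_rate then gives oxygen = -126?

harvest_rate = 9

With shading held at 4:
Substituting into the turbidity equation gives turbidity = 2*harvest_rate + 15.
Substituting into the oxygen equation gives oxygen = -8*harvest_rate - 54.
Solve -8*harvest_rate - 54 = -126: harvest_rate = (-126 + 54) / -8 = 9.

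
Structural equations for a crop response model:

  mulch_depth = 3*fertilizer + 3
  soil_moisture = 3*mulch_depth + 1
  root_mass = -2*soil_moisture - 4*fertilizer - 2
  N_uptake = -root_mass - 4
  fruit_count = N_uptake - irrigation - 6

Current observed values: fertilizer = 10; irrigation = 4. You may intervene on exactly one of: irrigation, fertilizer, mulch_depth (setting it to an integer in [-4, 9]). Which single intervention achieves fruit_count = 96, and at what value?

Intervening on irrigation: fruit_count = -irrigation + 232. Reaching 96 requires irrigation = 136, outside [-4, 9].
Intervening on fertilizer: with other inputs at their observed values, fruit_count = 22*fertilizer + 8. Solving for 96 gives fertilizer = 4, within [-4, 9].
Intervening on mulch_depth: fruit_count = 6*mulch_depth + 30. Reaching 96 requires mulch_depth = 11, outside [-4, 9].

set fertilizer = 4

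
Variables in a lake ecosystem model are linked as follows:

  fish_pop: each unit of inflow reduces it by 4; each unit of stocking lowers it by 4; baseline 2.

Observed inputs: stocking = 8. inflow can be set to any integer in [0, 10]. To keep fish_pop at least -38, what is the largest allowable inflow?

inflow = 2

Substituting into the fish_pop equation gives fish_pop = -4*inflow - 30.
Require -4*inflow - 30 ≥ -38, so inflow ≤ 2.
The largest integer in [0, 10] satisfying this is 2.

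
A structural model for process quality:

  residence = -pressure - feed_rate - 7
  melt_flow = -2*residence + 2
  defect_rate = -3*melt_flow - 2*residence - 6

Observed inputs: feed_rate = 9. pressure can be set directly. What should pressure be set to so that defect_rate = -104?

Substituting into the residence equation gives residence = -pressure - 16.
Substituting into the melt_flow equation gives melt_flow = 2*pressure + 34.
Substituting into the defect_rate equation gives defect_rate = -4*pressure - 76.
Solve -4*pressure - 76 = -104: pressure = (-104 + 76) / -4 = 7.

pressure = 7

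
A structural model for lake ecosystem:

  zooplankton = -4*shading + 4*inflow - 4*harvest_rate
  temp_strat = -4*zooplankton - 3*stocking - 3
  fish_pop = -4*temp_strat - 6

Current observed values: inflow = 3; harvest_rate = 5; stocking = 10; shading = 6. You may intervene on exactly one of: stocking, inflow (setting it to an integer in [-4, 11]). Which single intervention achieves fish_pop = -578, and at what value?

set inflow = 0

Intervening on stocking: fish_pop = 12*stocking - 506. Reaching -578 requires stocking = -6, outside [-4, 11].
Intervening on inflow: with other inputs at their observed values, fish_pop = 64*inflow - 578. Solving for -578 gives inflow = 0, within [-4, 11].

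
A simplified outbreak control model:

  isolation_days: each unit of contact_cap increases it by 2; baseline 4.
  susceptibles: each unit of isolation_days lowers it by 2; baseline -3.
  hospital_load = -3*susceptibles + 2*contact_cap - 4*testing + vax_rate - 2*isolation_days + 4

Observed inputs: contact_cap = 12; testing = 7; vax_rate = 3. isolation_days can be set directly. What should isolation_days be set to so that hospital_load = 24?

Intervening on isolation_days fixes its value directly, overriding its dependence on contact_cap.
Substituting into the hospital_load equation gives hospital_load = 4*isolation_days + 12.
Solve 4*isolation_days + 12 = 24: isolation_days = (24 - 12) / 4 = 3.

isolation_days = 3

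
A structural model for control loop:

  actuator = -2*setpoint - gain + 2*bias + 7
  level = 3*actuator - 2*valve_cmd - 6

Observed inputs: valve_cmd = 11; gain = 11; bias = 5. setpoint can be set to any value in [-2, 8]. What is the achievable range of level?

-58 to 2

Substituting into the actuator equation gives actuator = -2*setpoint + 6.
Substituting into the level equation gives level = -6*setpoint - 10.
Linear in setpoint, so extremes are at the endpoints: setpoint = -2 gives level = 2; setpoint = 8 gives level = -58.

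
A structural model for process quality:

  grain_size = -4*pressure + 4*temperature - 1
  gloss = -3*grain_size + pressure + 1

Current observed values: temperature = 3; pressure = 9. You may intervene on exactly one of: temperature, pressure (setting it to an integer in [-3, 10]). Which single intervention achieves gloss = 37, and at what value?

Intervening on temperature: with other inputs at their observed values, gloss = -12*temperature + 121. Solving for 37 gives temperature = 7, within [-3, 10].
Intervening on pressure: gloss = 13*pressure - 32. Reaching 37 requires pressure = 69/13, not an integer.

set temperature = 7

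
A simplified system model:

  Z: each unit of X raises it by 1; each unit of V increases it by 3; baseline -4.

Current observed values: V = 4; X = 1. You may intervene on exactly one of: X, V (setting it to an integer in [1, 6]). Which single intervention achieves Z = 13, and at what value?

Intervening on X: with other inputs at their observed values, Z = X + 8. Solving for 13 gives X = 5, within [1, 6].
Intervening on V: Z = 3*V - 3. Reaching 13 requires V = 16/3, not an integer.

set X = 5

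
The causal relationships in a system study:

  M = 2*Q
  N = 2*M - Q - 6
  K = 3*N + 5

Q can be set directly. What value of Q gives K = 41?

Substituting into the N equation gives N = 3*Q - 6.
Substituting into the K equation gives K = 9*Q - 13.
Solve 9*Q - 13 = 41: Q = (41 + 13) / 9 = 6.

Q = 6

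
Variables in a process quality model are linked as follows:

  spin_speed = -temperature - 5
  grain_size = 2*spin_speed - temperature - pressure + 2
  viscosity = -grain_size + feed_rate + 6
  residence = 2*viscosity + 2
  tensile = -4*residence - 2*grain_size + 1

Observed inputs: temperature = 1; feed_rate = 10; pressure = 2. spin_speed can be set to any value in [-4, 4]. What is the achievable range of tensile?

Intervening on spin_speed fixes its value directly, overriding its dependence on temperature.
Substituting into the grain_size equation gives grain_size = 2*spin_speed - 1.
Substituting into the viscosity equation gives viscosity = -2*spin_speed + 17.
Substituting into the residence equation gives residence = -4*spin_speed + 36.
Substituting into the tensile equation gives tensile = 12*spin_speed - 141.
Linear in spin_speed, so extremes are at the endpoints: spin_speed = -4 gives tensile = -189; spin_speed = 4 gives tensile = -93.

-189 to -93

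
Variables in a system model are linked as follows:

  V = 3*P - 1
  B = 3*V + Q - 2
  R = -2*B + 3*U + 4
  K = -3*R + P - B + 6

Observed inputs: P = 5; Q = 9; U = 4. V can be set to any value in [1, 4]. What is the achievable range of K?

13 to 58

Intervening on V fixes its value directly, overriding its dependence on P.
Substituting into the B equation gives B = 3*V + 7.
So R = -6*V + 2.
K becomes 15*V - 2.
Linear in V, so extremes are at the endpoints: V = 1 gives K = 13; V = 4 gives K = 58.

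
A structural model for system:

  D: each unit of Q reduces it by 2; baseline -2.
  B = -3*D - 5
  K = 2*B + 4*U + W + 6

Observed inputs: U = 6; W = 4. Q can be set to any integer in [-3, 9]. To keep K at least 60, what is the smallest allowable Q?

Q = 2

Substituting into the B equation gives B = 6*Q + 1.
Substituting into the K equation gives K = 12*Q + 36.
Require 12*Q + 36 ≥ 60, so Q ≥ 2.
The smallest integer in [-3, 9] satisfying this is 2.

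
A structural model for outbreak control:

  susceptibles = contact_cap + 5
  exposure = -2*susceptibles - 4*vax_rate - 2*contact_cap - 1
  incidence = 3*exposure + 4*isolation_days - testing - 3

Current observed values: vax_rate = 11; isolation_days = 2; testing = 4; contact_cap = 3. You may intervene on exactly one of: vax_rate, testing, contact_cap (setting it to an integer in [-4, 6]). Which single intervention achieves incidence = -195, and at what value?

set testing = -1

Intervening on vax_rate: incidence = -12*vax_rate - 68. Reaching -195 requires vax_rate = 127/12, not an integer.
Intervening on testing: with other inputs at their observed values, incidence = -testing - 196. Solving for -195 gives testing = -1, within [-4, 6].
Intervening on contact_cap: incidence = -12*contact_cap - 164. Reaching -195 requires contact_cap = 31/12, not an integer.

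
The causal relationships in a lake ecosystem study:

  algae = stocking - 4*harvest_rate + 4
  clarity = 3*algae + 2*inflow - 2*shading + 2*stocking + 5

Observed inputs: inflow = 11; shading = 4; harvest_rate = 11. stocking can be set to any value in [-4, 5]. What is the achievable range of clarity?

Substituting into the algae equation gives algae = stocking - 40.
This gives clarity = 5*stocking - 101.
Linear in stocking, so extremes are at the endpoints: stocking = -4 gives clarity = -121; stocking = 5 gives clarity = -76.

-121 to -76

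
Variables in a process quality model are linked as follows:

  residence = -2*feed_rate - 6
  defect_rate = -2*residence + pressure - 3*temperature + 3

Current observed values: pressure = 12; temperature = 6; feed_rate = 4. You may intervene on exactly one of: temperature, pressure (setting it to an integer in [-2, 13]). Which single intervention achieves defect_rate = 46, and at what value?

set temperature = -1

Intervening on temperature: with other inputs at their observed values, defect_rate = -3*temperature + 43. Solving for 46 gives temperature = -1, within [-2, 13].
Intervening on pressure: defect_rate = pressure + 13. Reaching 46 requires pressure = 33, outside [-2, 13].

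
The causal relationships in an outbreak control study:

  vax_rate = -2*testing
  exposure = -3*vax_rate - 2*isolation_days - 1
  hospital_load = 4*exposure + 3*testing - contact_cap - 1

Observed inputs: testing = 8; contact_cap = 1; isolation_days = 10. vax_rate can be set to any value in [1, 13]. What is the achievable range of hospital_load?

Intervening on vax_rate fixes its value directly, overriding its dependence on testing.
Substituting into the exposure equation gives exposure = -3*vax_rate - 21.
Substituting into the hospital_load equation gives hospital_load = -12*vax_rate - 62.
Linear in vax_rate, so extremes are at the endpoints: vax_rate = 1 gives hospital_load = -74; vax_rate = 13 gives hospital_load = -218.

-218 to -74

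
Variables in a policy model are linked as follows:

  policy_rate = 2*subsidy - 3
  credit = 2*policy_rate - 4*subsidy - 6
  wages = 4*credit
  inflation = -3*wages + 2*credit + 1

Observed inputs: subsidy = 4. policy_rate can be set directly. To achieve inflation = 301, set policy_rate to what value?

policy_rate = -4

Intervening on policy_rate fixes its value directly, overriding its dependence on subsidy.
Substituting into the credit equation gives credit = 2*policy_rate - 22.
Substituting into the wages equation gives wages = 8*policy_rate - 88.
inflation becomes -20*policy_rate + 221.
Solve -20*policy_rate + 221 = 301: policy_rate = (301 - 221) / -20 = -4.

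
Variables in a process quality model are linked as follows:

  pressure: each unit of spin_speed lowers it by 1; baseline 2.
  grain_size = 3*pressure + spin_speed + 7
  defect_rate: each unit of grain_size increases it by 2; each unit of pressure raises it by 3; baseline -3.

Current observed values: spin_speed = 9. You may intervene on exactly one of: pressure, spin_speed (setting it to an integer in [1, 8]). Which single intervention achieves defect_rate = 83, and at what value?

Intervening on pressure: with other inputs at their observed values, defect_rate = 9*pressure + 29. Solving for 83 gives pressure = 6, within [1, 8].
Intervening on spin_speed: defect_rate = -7*spin_speed + 29. Reaching 83 requires spin_speed = -54/7, not an integer.

set pressure = 6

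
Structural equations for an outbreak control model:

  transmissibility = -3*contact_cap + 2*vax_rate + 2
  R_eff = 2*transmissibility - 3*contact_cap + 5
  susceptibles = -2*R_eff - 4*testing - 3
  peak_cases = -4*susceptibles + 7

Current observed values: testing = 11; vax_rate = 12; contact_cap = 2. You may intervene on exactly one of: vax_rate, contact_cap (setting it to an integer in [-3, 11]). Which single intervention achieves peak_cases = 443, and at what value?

Intervening on vax_rate: with other inputs at their observed values, peak_cases = 32*vax_rate + 123. Solving for 443 gives vax_rate = 10, within [-3, 11].
Intervening on contact_cap: peak_cases = -72*contact_cap + 651. Reaching 443 requires contact_cap = 26/9, not an integer.

set vax_rate = 10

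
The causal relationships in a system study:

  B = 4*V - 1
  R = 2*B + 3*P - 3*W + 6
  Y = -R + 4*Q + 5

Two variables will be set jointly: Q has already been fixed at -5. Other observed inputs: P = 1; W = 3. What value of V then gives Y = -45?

With Q held at -5:
Substituting into the R equation gives R = 8*V - 2.
Substituting into the Y equation gives Y = -8*V - 13.
Solve -8*V - 13 = -45: V = (-45 + 13) / -8 = 4.

V = 4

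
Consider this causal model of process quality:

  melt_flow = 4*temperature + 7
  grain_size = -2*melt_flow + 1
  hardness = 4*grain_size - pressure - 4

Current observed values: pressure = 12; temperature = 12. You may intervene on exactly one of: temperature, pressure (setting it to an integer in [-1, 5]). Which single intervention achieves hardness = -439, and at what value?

Intervening on temperature: hardness = -32*temperature - 68. Reaching -439 requires temperature = 371/32, not an integer.
Intervening on pressure: with other inputs at their observed values, hardness = -pressure - 440. Solving for -439 gives pressure = -1, within [-1, 5].

set pressure = -1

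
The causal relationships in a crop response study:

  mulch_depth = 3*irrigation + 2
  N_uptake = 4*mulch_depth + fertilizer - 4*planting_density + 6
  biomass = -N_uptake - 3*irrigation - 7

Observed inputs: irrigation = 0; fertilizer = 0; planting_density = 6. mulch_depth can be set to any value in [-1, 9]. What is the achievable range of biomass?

Intervening on mulch_depth fixes its value directly, overriding its dependence on irrigation.
Substituting into the N_uptake equation gives N_uptake = 4*mulch_depth - 18.
Substituting into the biomass equation gives biomass = -4*mulch_depth + 11.
Linear in mulch_depth, so extremes are at the endpoints: mulch_depth = -1 gives biomass = 15; mulch_depth = 9 gives biomass = -25.

-25 to 15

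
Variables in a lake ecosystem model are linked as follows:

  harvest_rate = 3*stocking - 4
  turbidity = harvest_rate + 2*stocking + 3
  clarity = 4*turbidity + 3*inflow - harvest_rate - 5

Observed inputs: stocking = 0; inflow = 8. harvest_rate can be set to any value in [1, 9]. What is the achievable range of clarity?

Intervening on harvest_rate fixes its value directly, overriding its dependence on stocking.
Substituting into the turbidity equation gives turbidity = harvest_rate + 3.
Substituting into the clarity equation gives clarity = 3*harvest_rate + 31.
Linear in harvest_rate, so extremes are at the endpoints: harvest_rate = 1 gives clarity = 34; harvest_rate = 9 gives clarity = 58.

34 to 58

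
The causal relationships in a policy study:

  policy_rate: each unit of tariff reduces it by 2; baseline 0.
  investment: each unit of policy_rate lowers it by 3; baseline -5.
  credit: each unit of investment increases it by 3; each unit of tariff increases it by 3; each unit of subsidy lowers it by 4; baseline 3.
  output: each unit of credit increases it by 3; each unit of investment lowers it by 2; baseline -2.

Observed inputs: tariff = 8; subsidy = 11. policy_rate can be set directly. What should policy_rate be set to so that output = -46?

policy_rate = -2

Intervening on policy_rate fixes its value directly, overriding its dependence on tariff.
Substituting into the credit equation gives credit = -9*policy_rate - 32.
Substituting into the output equation gives output = -21*policy_rate - 88.
Solve -21*policy_rate - 88 = -46: policy_rate = (-46 + 88) / -21 = -2.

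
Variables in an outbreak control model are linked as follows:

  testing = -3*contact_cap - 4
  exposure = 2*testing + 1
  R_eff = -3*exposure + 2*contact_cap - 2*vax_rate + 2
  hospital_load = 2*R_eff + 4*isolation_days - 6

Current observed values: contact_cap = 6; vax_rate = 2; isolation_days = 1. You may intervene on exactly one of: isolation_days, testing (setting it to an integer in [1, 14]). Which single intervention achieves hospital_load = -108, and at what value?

set testing = 10

Intervening on isolation_days: hospital_load = 4*isolation_days + 272. Reaching -108 requires isolation_days = -95, outside [1, 14].
Intervening on testing: with other inputs at their observed values, hospital_load = -12*testing + 12. Solving for -108 gives testing = 10, within [1, 14].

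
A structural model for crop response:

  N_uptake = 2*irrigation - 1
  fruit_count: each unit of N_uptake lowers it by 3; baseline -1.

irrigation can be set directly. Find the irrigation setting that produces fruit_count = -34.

Substituting into the fruit_count equation gives fruit_count = -6*irrigation + 2.
Solve -6*irrigation + 2 = -34: irrigation = (-34 - 2) / -6 = 6.

irrigation = 6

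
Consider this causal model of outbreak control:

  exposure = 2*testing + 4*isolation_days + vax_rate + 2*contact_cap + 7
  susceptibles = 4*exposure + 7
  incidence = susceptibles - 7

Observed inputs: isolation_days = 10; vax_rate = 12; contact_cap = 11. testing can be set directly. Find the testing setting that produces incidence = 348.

testing = 3

Substituting into the exposure equation gives exposure = 2*testing + 81.
Substituting into the susceptibles equation gives susceptibles = 8*testing + 331.
Substituting into the incidence equation gives incidence = 8*testing + 324.
Solve 8*testing + 324 = 348: testing = (348 - 324) / 8 = 3.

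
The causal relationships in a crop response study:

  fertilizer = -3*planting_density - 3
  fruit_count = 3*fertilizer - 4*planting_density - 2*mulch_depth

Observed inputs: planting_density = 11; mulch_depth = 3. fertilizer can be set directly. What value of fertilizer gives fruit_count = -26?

Intervening on fertilizer fixes its value directly, overriding its dependence on planting_density.
Substituting into the fruit_count equation gives fruit_count = 3*fertilizer - 50.
Solve 3*fertilizer - 50 = -26: fertilizer = (-26 + 50) / 3 = 8.

fertilizer = 8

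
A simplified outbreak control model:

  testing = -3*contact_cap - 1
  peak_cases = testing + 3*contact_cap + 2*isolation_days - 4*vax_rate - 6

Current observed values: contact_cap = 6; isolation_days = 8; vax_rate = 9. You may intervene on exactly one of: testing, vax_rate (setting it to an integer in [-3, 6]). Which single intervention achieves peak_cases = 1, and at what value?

Intervening on testing: peak_cases = testing - 8. Reaching 1 requires testing = 9, outside [-3, 6].
Intervening on vax_rate: with other inputs at their observed values, peak_cases = -4*vax_rate + 9. Solving for 1 gives vax_rate = 2, within [-3, 6].

set vax_rate = 2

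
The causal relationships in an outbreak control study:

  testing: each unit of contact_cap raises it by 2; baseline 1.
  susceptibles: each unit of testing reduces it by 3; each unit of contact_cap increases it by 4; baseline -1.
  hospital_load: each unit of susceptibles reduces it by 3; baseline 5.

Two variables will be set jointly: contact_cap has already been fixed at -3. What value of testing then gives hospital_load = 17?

With contact_cap held at -3:
Intervening on testing fixes its value directly, overriding its dependence on contact_cap.
Substituting into the susceptibles equation gives susceptibles = -3*testing - 13.
Substituting into the hospital_load equation gives hospital_load = 9*testing + 44.
Solve 9*testing + 44 = 17: testing = (17 - 44) / 9 = -3.

testing = -3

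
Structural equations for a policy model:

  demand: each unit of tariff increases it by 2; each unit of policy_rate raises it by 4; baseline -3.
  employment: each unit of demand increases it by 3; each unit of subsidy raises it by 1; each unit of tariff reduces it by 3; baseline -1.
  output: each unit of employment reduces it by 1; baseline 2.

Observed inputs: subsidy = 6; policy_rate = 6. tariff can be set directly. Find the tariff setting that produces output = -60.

Substituting into the demand equation gives demand = 2*tariff + 21.
employment becomes 3*tariff + 68.
This gives output = -3*tariff - 66.
Solve -3*tariff - 66 = -60: tariff = (-60 + 66) / -3 = -2.

tariff = -2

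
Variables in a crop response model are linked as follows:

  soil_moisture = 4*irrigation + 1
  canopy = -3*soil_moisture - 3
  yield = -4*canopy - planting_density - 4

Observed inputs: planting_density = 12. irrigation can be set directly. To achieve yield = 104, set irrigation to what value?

Substituting into the canopy equation gives canopy = -12*irrigation - 6.
Substituting into the yield equation gives yield = 48*irrigation + 8.
Solve 48*irrigation + 8 = 104: irrigation = (104 - 8) / 48 = 2.

irrigation = 2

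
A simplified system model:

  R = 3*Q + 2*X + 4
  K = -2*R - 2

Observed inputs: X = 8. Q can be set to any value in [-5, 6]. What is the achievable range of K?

Substituting into the R equation gives R = 3*Q + 20.
Substituting into the K equation gives K = -6*Q - 42.
Linear in Q, so extremes are at the endpoints: Q = -5 gives K = -12; Q = 6 gives K = -78.

-78 to -12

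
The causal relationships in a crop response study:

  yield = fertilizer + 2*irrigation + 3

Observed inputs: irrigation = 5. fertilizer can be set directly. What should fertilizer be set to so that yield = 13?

Substituting into the yield equation gives yield = fertilizer + 13.
Solve fertilizer + 13 = 13: fertilizer = (13 - 13) / 1 = 0.

fertilizer = 0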